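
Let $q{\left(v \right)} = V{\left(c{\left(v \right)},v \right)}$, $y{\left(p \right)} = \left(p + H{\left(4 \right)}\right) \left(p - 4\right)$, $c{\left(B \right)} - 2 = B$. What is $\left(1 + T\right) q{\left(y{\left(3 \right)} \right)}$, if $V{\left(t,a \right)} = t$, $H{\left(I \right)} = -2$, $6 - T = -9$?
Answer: $16$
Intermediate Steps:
$T = 15$ ($T = 6 - -9 = 6 + 9 = 15$)
$c{\left(B \right)} = 2 + B$
$y{\left(p \right)} = \left(-4 + p\right) \left(-2 + p\right)$ ($y{\left(p \right)} = \left(p - 2\right) \left(p - 4\right) = \left(-2 + p\right) \left(-4 + p\right) = \left(-4 + p\right) \left(-2 + p\right)$)
$q{\left(v \right)} = 2 + v$
$\left(1 + T\right) q{\left(y{\left(3 \right)} \right)} = \left(1 + 15\right) \left(2 + \left(8 + 3^{2} - 18\right)\right) = 16 \left(2 + \left(8 + 9 - 18\right)\right) = 16 \left(2 - 1\right) = 16 \cdot 1 = 16$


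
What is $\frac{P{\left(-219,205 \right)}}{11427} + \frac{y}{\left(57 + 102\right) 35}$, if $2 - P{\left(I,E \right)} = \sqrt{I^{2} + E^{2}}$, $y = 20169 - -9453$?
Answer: $\frac{112833908}{21197085} - \frac{\sqrt{89986}}{11427} \approx 5.2968$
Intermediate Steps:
$y = 29622$ ($y = 20169 + 9453 = 29622$)
$P{\left(I,E \right)} = 2 - \sqrt{E^{2} + I^{2}}$ ($P{\left(I,E \right)} = 2 - \sqrt{I^{2} + E^{2}} = 2 - \sqrt{E^{2} + I^{2}}$)
$\frac{P{\left(-219,205 \right)}}{11427} + \frac{y}{\left(57 + 102\right) 35} = \frac{2 - \sqrt{205^{2} + \left(-219\right)^{2}}}{11427} + \frac{29622}{\left(57 + 102\right) 35} = \left(2 - \sqrt{42025 + 47961}\right) \frac{1}{11427} + \frac{29622}{159 \cdot 35} = \left(2 - \sqrt{89986}\right) \frac{1}{11427} + \frac{29622}{5565} = \left(\frac{2}{11427} - \frac{\sqrt{89986}}{11427}\right) + 29622 \cdot \frac{1}{5565} = \left(\frac{2}{11427} - \frac{\sqrt{89986}}{11427}\right) + \frac{9874}{1855} = \frac{112833908}{21197085} - \frac{\sqrt{89986}}{11427}$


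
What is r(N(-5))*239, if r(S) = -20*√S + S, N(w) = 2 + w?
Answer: -717 - 4780*I*√3 ≈ -717.0 - 8279.2*I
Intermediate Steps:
r(S) = S - 20*√S (r(S) = -20*√S + S = S - 20*√S)
r(N(-5))*239 = ((2 - 5) - 20*√(2 - 5))*239 = (-3 - 20*I*√3)*239 = -717 - 4780*I*√3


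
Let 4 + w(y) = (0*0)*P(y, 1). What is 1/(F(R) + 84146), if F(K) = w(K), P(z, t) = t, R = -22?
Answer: 1/84142 ≈ 1.1885e-5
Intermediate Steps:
w(y) = -4 (w(y) = -4 + (0*0)*1 = -4 + 0*1 = -4 + 0 = -4)
F(K) = -4
1/(F(R) + 84146) = 1/(-4 + 84146) = 1/84142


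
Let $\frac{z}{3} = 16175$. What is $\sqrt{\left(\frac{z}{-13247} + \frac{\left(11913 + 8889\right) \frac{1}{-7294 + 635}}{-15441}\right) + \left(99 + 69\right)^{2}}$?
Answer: $\frac{\sqrt{5817329136350946286311003427}}{454025995631} \approx 167.99$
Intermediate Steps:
$z = 48525$ ($z = 3 \cdot 16175 = 48525$)
$\sqrt{\left(\frac{z}{-13247} + \frac{\left(11913 + 8889\right) \frac{1}{-7294 + 635}}{-15441}\right) + \left(99 + 69\right)^{2}} = \sqrt{\left(\frac{48525}{-13247} + \frac{\left(11913 + 8889\right) \frac{1}{-7294 + 635}}{-15441}\right) + \left(99 + 69\right)^{2}} = \sqrt{\left(48525 \left(- \frac{1}{13247}\right) + \frac{20802}{-6659} \left(- \frac{1}{15441}\right)\right) + 168^{2}} = \sqrt{\left(- \frac{48525}{13247} + 20802 \left(- \frac{1}{6659}\right) \left(- \frac{1}{15441}\right)\right) + 28224} = \sqrt{\left(- \frac{48525}{13247} - - \frac{6934}{34273873}\right) + 28224} = \sqrt{\left(- \frac{48525}{13247} + \frac{6934}{34273873}\right) + 28224} = \sqrt{- \frac{1663047832627}{454025995631} + 28224} = \sqrt{\frac{12812766652856717}{454025995631}} = \frac{\sqrt{5817329136350946286311003427}}{454025995631}$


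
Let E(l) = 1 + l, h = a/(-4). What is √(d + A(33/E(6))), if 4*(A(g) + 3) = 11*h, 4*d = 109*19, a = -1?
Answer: √8247/4 ≈ 22.703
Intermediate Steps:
d = 2071/4 (d = (109*19)/4 = (¼)*2071 = 2071/4 ≈ 517.75)
h = ¼ (h = -1/(-4) = -1*(-¼) = ¼ ≈ 0.25000)
A(g) = -37/16 (A(g) = -3 + (11*(¼))/4 = -3 + (¼)*(11/4) = -3 + 11/16 = -37/16)
√(d + A(33/E(6))) = √(2071/4 - 37/16) = √(8247/16) = √8247/4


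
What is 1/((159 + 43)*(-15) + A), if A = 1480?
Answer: -1/1550 ≈ -0.00064516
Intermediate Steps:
1/((159 + 43)*(-15) + A) = 1/((159 + 43)*(-15) + 1480) = 1/(202*(-15) + 1480) = 1/(-3030 + 1480) = 1/(-1550) = -1/1550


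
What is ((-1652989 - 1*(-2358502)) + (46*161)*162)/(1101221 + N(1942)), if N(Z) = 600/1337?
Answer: 2547366045/1472333077 ≈ 1.7302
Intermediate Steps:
N(Z) = 600/1337 (N(Z) = 600*(1/1337) = 600/1337)
((-1652989 - 1*(-2358502)) + (46*161)*162)/(1101221 + N(1942)) = ((-1652989 - 1*(-2358502)) + (46*161)*162)/(1101221 + 600/1337) = ((-1652989 + 2358502) + 7406*162)/(1472333077/1337) = (705513 + 1199772)*(1337/1472333077) = 1905285*(1337/1472333077) = 2547366045/1472333077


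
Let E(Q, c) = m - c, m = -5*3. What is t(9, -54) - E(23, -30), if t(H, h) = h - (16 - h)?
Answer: -139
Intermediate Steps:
m = -15
t(H, h) = -16 + 2*h (t(H, h) = h + (-16 + h) = -16 + 2*h)
E(Q, c) = -15 - c
t(9, -54) - E(23, -30) = (-16 + 2*(-54)) - (-15 - 1*(-30)) = (-16 - 108) - (-15 + 30) = -124 - 1*15 = -124 - 15 = -139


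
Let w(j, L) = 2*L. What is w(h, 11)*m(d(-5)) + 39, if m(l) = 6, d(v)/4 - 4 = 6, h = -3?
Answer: 171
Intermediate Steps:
d(v) = 40 (d(v) = 16 + 4*6 = 16 + 24 = 40)
w(h, 11)*m(d(-5)) + 39 = (2*11)*6 + 39 = 22*6 + 39 = 132 + 39 = 171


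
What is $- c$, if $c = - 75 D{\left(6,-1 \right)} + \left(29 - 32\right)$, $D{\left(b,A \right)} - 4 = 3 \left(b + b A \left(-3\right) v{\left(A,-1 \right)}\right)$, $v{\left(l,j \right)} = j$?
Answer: $-2397$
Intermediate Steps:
$D{\left(b,A \right)} = 4 + 3 b + 9 A b$ ($D{\left(b,A \right)} = 4 + 3 \left(b + b A \left(-3\right) \left(-1\right)\right) = 4 + 3 \left(b + b \left(- 3 A\right) \left(-1\right)\right) = 4 + 3 \left(b + - 3 A b \left(-1\right)\right) = 4 + 3 \left(b + 3 A b\right) = 4 + \left(3 b + 9 A b\right) = 4 + 3 b + 9 A b$)
$c = 2397$ ($c = - 75 \left(4 + 3 \cdot 6 + 9 \left(-1\right) 6\right) + \left(29 - 32\right) = - 75 \left(4 + 18 - 54\right) - 3 = \left(-75\right) \left(-32\right) - 3 = 2400 - 3 = 2397$)
$- c = \left(-1\right) 2397 = -2397$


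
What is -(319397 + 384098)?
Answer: -703495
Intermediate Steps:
-(319397 + 384098) = -1*703495 = -703495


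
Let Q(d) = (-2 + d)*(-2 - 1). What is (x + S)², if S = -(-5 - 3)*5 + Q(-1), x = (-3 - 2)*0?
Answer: 2401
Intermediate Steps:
Q(d) = 6 - 3*d (Q(d) = (-2 + d)*(-3) = 6 - 3*d)
x = 0 (x = -5*0 = 0)
S = 49 (S = -(-5 - 3)*5 + (6 - 3*(-1)) = -1*(-8)*5 + (6 + 3) = 8*5 + 9 = 40 + 9 = 49)
(x + S)² = (0 + 49)² = 49² = 2401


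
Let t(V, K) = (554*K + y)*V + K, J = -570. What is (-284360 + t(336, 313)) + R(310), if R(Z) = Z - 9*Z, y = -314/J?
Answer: 5507789359/95 ≈ 5.7977e+7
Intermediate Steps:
y = 157/285 (y = -314/(-570) = -314*(-1/570) = 157/285 ≈ 0.55088)
R(Z) = -8*Z
t(V, K) = K + V*(157/285 + 554*K) (t(V, K) = (554*K + 157/285)*V + K = (157/285 + 554*K)*V + K = V*(157/285 + 554*K) + K = K + V*(157/285 + 554*K))
(-284360 + t(336, 313)) + R(310) = (-284360 + (313 + (157/285)*336 + 554*313*336)) - 8*310 = (-284360 + (313 + 17584/95 + 58263072)) - 2480 = (-284360 + 5535039159/95) - 2480 = 5508024959/95 - 2480 = 5507789359/95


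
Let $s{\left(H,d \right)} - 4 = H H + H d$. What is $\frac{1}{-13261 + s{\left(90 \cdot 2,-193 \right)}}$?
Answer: $- \frac{1}{15597} \approx -6.4115 \cdot 10^{-5}$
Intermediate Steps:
$s{\left(H,d \right)} = 4 + H^{2} + H d$ ($s{\left(H,d \right)} = 4 + \left(H H + H d\right) = 4 + \left(H^{2} + H d\right) = 4 + H^{2} + H d$)
$\frac{1}{-13261 + s{\left(90 \cdot 2,-193 \right)}} = \frac{1}{-13261 + \left(4 + \left(90 \cdot 2\right)^{2} + 90 \cdot 2 \left(-193\right)\right)} = \frac{1}{-13261 + \left(4 + 180^{2} + 180 \left(-193\right)\right)} = \frac{1}{-13261 + \left(4 + 32400 - 34740\right)} = \frac{1}{-13261 - 2336} = \frac{1}{-15597} = - \frac{1}{15597}$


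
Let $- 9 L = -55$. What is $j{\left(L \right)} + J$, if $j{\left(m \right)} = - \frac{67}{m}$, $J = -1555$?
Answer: $- \frac{86128}{55} \approx -1566.0$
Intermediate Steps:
$L = \frac{55}{9}$ ($L = \left(- \frac{1}{9}\right) \left(-55\right) = \frac{55}{9} \approx 6.1111$)
$j{\left(L \right)} + J = - \frac{67}{\frac{55}{9}} - 1555 = \left(-67\right) \frac{9}{55} - 1555 = - \frac{603}{55} - 1555 = - \frac{86128}{55}$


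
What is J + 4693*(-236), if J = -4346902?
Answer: -5454450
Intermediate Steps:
J + 4693*(-236) = -4346902 + 4693*(-236) = -4346902 - 1107548 = -5454450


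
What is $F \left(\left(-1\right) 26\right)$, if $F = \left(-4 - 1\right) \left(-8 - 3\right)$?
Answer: $-1430$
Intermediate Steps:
$F = 55$ ($F = \left(-5\right) \left(-11\right) = 55$)
$F \left(\left(-1\right) 26\right) = 55 \left(\left(-1\right) 26\right) = 55 \left(-26\right) = -1430$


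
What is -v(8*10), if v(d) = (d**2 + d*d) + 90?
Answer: -12890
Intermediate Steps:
v(d) = 90 + 2*d**2 (v(d) = (d**2 + d**2) + 90 = 2*d**2 + 90 = 90 + 2*d**2)
-v(8*10) = -(90 + 2*(8*10)**2) = -(90 + 2*80**2) = -(90 + 2*6400) = -(90 + 12800) = -1*12890 = -12890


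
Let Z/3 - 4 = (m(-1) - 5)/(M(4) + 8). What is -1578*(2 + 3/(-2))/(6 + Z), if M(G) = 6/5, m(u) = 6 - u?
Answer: -6049/143 ≈ -42.301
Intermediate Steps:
M(G) = 6/5 (M(G) = 6*(1/5) = 6/5)
Z = 291/23 (Z = 12 + 3*(((6 - 1*(-1)) - 5)/(6/5 + 8)) = 12 + 3*(((6 + 1) - 5)/(46/5)) = 12 + 3*((7 - 5)*(5/46)) = 12 + 3*(2*(5/46)) = 12 + 3*(5/23) = 12 + 15/23 = 291/23 ≈ 12.652)
-1578*(2 + 3/(-2))/(6 + Z) = -1578*(2 + 3/(-2))/(6 + 291/23) = -1578*(2 + 3*(-1/2))/429/23 = -1578*(2 - 3/2)*23/429 = -789*23/429 = -1578*23/858 = -6049/143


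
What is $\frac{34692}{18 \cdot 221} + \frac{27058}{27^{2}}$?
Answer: $\frac{7384844}{161109} \approx 45.838$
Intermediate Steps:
$\frac{34692}{18 \cdot 221} + \frac{27058}{27^{2}} = \frac{34692}{3978} + \frac{27058}{729} = 34692 \cdot \frac{1}{3978} + 27058 \cdot \frac{1}{729} = \frac{5782}{663} + \frac{27058}{729} = \frac{7384844}{161109}$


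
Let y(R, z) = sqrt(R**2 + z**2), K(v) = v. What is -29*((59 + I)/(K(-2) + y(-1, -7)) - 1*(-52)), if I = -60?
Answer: -34655/23 + 145*sqrt(2)/46 ≈ -1502.3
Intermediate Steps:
-29*((59 + I)/(K(-2) + y(-1, -7)) - 1*(-52)) = -29*((59 - 60)/(-2 + sqrt((-1)**2 + (-7)**2)) - 1*(-52)) = -29*(-1/(-2 + sqrt(1 + 49)) + 52) = -29*(-1/(-2 + sqrt(50)) + 52) = -29*(-1/(-2 + 5*sqrt(2)) + 52) = -29*(52 - 1/(-2 + 5*sqrt(2))) = -1508 + 29/(-2 + 5*sqrt(2))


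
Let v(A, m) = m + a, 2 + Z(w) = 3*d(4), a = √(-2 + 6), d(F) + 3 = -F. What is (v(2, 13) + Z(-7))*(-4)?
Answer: 32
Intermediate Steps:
d(F) = -3 - F
a = 2 (a = √4 = 2)
Z(w) = -23 (Z(w) = -2 + 3*(-3 - 1*4) = -2 + 3*(-3 - 4) = -2 + 3*(-7) = -2 - 21 = -23)
v(A, m) = 2 + m (v(A, m) = m + 2 = 2 + m)
(v(2, 13) + Z(-7))*(-4) = ((2 + 13) - 23)*(-4) = (15 - 23)*(-4) = -8*(-4) = 32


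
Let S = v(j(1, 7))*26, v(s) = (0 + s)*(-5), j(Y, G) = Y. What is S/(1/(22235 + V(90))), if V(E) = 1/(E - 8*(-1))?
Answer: -141637015/49 ≈ -2.8906e+6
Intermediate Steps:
V(E) = 1/(8 + E) (V(E) = 1/(E + 8) = 1/(8 + E))
v(s) = -5*s (v(s) = s*(-5) = -5*s)
S = -130 (S = -5*1*26 = -5*26 = -130)
S/(1/(22235 + V(90))) = -(2890550 + 130/(8 + 90)) = -130/(1/(22235 + 1/98)) = -130/(1/(2179031/98)) = -130/98/2179031 = -130*2179031/98 = -141637015/49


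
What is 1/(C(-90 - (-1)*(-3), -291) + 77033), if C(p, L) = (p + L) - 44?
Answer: 1/76605 ≈ 1.3054e-5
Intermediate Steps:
C(p, L) = -44 + L + p (C(p, L) = (L + p) - 44 = -44 + L + p)
1/(C(-90 - (-1)*(-3), -291) + 77033) = 1/((-44 - 291 + (-90 - (-1)*(-3))) + 77033) = 1/((-44 - 291 + (-90 - 1*3)) + 77033) = 1/((-44 - 291 + (-90 - 3)) + 77033) = 1/((-44 - 291 - 93) + 77033) = 1/(-428 + 77033) = 1/76605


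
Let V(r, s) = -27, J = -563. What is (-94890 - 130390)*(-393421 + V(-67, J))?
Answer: 88635965440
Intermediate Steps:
(-94890 - 130390)*(-393421 + V(-67, J)) = (-94890 - 130390)*(-393421 - 27) = -225280*(-393448) = 88635965440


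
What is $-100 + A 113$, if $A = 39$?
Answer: $4307$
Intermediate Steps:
$-100 + A 113 = -100 + 39 \cdot 113 = -100 + 4407 = 4307$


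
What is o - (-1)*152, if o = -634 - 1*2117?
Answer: -2599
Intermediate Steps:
o = -2751 (o = -634 - 2117 = -2751)
o - (-1)*152 = -2751 - (-1)*152 = -2751 - 1*(-152) = -2751 + 152 = -2599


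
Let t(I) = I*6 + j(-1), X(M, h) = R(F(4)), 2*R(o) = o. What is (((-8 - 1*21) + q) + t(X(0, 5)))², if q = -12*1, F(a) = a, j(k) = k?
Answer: 900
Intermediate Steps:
R(o) = o/2
X(M, h) = 2 (X(M, h) = (½)*4 = 2)
q = -12
t(I) = -1 + 6*I (t(I) = I*6 - 1 = 6*I - 1 = -1 + 6*I)
(((-8 - 1*21) + q) + t(X(0, 5)))² = (((-8 - 1*21) - 12) + (-1 + 6*2))² = (((-8 - 21) - 12) + (-1 + 12))² = ((-29 - 12) + 11)² = (-41 + 11)² = (-30)² = 900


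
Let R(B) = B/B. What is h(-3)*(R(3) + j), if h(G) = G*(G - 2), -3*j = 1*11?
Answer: -40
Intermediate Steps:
R(B) = 1
j = -11/3 ≈ -3.6667
h(G) = G*(-2 + G)
h(-3)*(R(3) + j) = (-3*(-2 - 3))*(1 - 11/3) = -3*(-5)*(-8/3) = 15*(-8/3) = -40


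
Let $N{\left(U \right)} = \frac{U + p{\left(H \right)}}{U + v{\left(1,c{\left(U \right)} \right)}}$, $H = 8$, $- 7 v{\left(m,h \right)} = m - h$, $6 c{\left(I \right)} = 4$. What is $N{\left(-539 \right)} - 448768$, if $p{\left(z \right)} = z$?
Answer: $- \frac{5080042609}{11320} \approx -4.4877 \cdot 10^{5}$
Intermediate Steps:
$c{\left(I \right)} = \frac{2}{3}$ ($c{\left(I \right)} = \frac{1}{6} \cdot 4 = \frac{2}{3}$)
$v{\left(m,h \right)} = - \frac{m}{7} + \frac{h}{7}$ ($v{\left(m,h \right)} = - \frac{m - h}{7} = - \frac{m}{7} + \frac{h}{7}$)
$N{\left(U \right)} = \frac{8 + U}{- \frac{1}{21} + U}$ ($N{\left(U \right)} = \frac{U + 8}{U + \left(\left(- \frac{1}{7}\right) 1 + \frac{1}{7} \cdot \frac{2}{3}\right)} = \frac{8 + U}{U + \left(- \frac{1}{7} + \frac{2}{21}\right)} = \frac{8 + U}{U - \frac{1}{21}} = \frac{8 + U}{- \frac{1}{21} + U}$)
$N{\left(-539 \right)} - 448768 = \frac{21 \left(8 - 539\right)}{-1 + 21 \left(-539\right)} - 448768 = 21 \frac{1}{-1 - 11319} \left(-531\right) - 448768 = 21 \frac{1}{-11320} \left(-531\right) - 448768 = 21 \left(- \frac{1}{11320}\right) \left(-531\right) - 448768 = \frac{11151}{11320} - 448768 = - \frac{5080042609}{11320}$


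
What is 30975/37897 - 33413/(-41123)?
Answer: 2540037386/1558438331 ≈ 1.6299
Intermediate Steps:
30975/37897 - 33413/(-41123) = 30975*(1/37897) - 33413*(-1/41123) = 30975/37897 + 33413/41123 = 2540037386/1558438331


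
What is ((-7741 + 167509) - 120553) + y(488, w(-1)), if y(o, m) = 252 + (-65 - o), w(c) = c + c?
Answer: 38914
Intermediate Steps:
w(c) = 2*c
y(o, m) = 187 - o
((-7741 + 167509) - 120553) + y(488, w(-1)) = ((-7741 + 167509) - 120553) + (187 - 1*488) = (159768 - 120553) + (187 - 488) = 39215 - 301 = 38914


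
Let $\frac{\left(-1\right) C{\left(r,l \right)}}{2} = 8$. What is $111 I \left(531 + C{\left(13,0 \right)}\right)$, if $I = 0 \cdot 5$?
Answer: $0$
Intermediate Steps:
$C{\left(r,l \right)} = -16$ ($C{\left(r,l \right)} = \left(-2\right) 8 = -16$)
$I = 0$
$111 I \left(531 + C{\left(13,0 \right)}\right) = 111 \cdot 0 \left(531 - 16\right) = 0 \cdot 515 = 0$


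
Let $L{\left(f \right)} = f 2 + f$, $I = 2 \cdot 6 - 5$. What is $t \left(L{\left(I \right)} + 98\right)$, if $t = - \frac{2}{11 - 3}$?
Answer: $- \frac{119}{4} \approx -29.75$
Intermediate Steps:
$I = 7$ ($I = 12 - 5 = 7$)
$L{\left(f \right)} = 3 f$ ($L{\left(f \right)} = 2 f + f = 3 f$)
$t = - \frac{1}{4}$ ($t = - \frac{2}{8} = \left(-2\right) \frac{1}{8} = - \frac{1}{4} \approx -0.25$)
$t \left(L{\left(I \right)} + 98\right) = - \frac{3 \cdot 7 + 98}{4} = - \frac{21 + 98}{4} = \left(- \frac{1}{4}\right) 119 = - \frac{119}{4}$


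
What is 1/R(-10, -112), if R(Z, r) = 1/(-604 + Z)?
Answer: -614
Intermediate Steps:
1/R(-10, -112) = 1/(1/(-604 - 10)) = 1/(1/(-614)) = 1/(-1/614) = -614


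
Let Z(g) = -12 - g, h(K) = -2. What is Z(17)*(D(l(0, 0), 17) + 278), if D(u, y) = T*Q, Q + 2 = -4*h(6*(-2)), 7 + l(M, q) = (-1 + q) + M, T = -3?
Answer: -7540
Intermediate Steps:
l(M, q) = -8 + M + q (l(M, q) = -7 + ((-1 + q) + M) = -7 + (-1 + M + q) = -8 + M + q)
Q = 6 (Q = -2 - 4*(-2) = -2 + 8 = 6)
D(u, y) = -18 (D(u, y) = -3*6 = -18)
Z(17)*(D(l(0, 0), 17) + 278) = (-12 - 1*17)*(-18 + 278) = (-12 - 17)*260 = -29*260 = -7540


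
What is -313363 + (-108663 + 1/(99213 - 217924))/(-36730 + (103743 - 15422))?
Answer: -1919179273576357/6124419201 ≈ -3.1337e+5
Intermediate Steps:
-313363 + (-108663 + 1/(99213 - 217924))/(-36730 + (103743 - 15422)) = -313363 + (-108663 + 1/(-118711))/(-36730 + 88321) = -313363 + (-108663 - 1/118711)/51591 = -313363 - 12899493394/118711*1/51591 = -313363 - 12899493394/6124419201 = -1919179273576357/6124419201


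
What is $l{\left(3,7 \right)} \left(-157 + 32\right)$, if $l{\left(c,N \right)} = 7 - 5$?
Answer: $-250$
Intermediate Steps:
$l{\left(c,N \right)} = 2$
$l{\left(3,7 \right)} \left(-157 + 32\right) = 2 \left(-157 + 32\right) = 2 \left(-125\right) = -250$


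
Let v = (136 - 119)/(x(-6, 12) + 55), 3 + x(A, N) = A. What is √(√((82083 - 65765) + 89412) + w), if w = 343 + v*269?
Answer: √(936146 + 2116*√105730)/46 ≈ 27.705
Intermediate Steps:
x(A, N) = -3 + A
v = 17/46 (v = (136 - 119)/((-3 - 6) + 55) = 17/(-9 + 55) = 17/46 ≈ 0.36957)
w = 20351/46 (w = 343 + (17/46)*269 = 343 + 4573/46 = 20351/46 ≈ 442.41)
√(√((82083 - 65765) + 89412) + w) = √(√((82083 - 65765) + 89412) + 20351/46) = √(√(16318 + 89412) + 20351/46) = √(√105730 + 20351/46) = √(20351/46 + √105730)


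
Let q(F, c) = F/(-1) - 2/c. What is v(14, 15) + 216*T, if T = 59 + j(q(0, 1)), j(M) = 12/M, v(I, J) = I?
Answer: 11462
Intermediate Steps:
q(F, c) = -F - 2/c (q(F, c) = F*(-1) - 2/c = -F - 2/c)
T = 53 (T = 59 + 12/(-1*0 - 2/1) = 59 + 12/(0 - 2*1) = 59 + 12/(0 - 2) = 59 + 12/(-2) = 59 + 12*(-½) = 59 - 6 = 53)
v(14, 15) + 216*T = 14 + 216*53 = 14 + 11448 = 11462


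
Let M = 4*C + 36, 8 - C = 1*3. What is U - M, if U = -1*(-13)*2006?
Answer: 26022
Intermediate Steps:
C = 5 (C = 8 - 3 = 5)
U = 26078 (U = 13*2006 = 26078)
M = 56 (M = 4*5 + 36 = 20 + 36 = 56)
U - M = 26078 - 1*56 = 26078 - 56 = 26022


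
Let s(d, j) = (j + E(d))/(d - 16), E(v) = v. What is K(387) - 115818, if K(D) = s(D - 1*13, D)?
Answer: -41462083/358 ≈ -1.1582e+5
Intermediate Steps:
s(d, j) = (d + j)/(-16 + d) (s(d, j) = (j + d)/(d - 16) = (d + j)/(-16 + d))
K(D) = (-13 + 2*D)/(-29 + D) (K(D) = ((D - 1*13) + D)/(-16 + (D - 1*13)) = ((D - 13) + D)/(-16 + (D - 13)) = ((-13 + D) + D)/(-16 + (-13 + D)) = (-13 + 2*D)/(-29 + D))
K(387) - 115818 = (-13 + 2*387)/(-29 + 387) - 115818 = (-13 + 774)/358 - 115818 = (1/358)*761 - 115818 = 761/358 - 115818 = -41462083/358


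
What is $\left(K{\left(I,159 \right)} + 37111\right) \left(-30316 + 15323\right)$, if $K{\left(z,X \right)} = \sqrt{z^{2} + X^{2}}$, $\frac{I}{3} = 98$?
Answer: $-556405223 - 44979 \sqrt{12413} \approx -5.6142 \cdot 10^{8}$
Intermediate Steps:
$I = 294$ ($I = 3 \cdot 98 = 294$)
$K{\left(z,X \right)} = \sqrt{X^{2} + z^{2}}$
$\left(K{\left(I,159 \right)} + 37111\right) \left(-30316 + 15323\right) = \left(\sqrt{159^{2} + 294^{2}} + 37111\right) \left(-30316 + 15323\right) = \left(\sqrt{25281 + 86436} + 37111\right) \left(-14993\right) = \left(\sqrt{111717} + 37111\right) \left(-14993\right) = \left(3 \sqrt{12413} + 37111\right) \left(-14993\right) = \left(37111 + 3 \sqrt{12413}\right) \left(-14993\right) = -556405223 - 44979 \sqrt{12413}$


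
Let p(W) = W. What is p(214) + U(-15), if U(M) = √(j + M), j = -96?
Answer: 214 + I*√111 ≈ 214.0 + 10.536*I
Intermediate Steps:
U(M) = √(-96 + M)
p(214) + U(-15) = 214 + √(-96 - 15) = 214 + √(-111) = 214 + I*√111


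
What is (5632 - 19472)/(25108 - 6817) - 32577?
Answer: -595879747/18291 ≈ -32578.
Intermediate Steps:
(5632 - 19472)/(25108 - 6817) - 32577 = -13840/18291 - 32577 = -595879747/18291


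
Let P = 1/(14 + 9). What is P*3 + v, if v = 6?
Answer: 141/23 ≈ 6.1304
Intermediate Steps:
P = 1/23 ≈ 0.043478
P*3 + v = (1/23)*3 + 6 = 3/23 + 6 = 141/23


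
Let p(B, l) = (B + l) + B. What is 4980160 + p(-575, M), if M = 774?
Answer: 4979784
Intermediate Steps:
p(B, l) = l + 2*B
4980160 + p(-575, M) = 4980160 + (774 + 2*(-575)) = 4980160 + (774 - 1150) = 4980160 - 376 = 4979784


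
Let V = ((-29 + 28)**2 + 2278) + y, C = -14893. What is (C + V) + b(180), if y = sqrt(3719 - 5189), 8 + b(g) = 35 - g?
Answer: -12767 + 7*I*sqrt(30) ≈ -12767.0 + 38.341*I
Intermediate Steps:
b(g) = 27 - g (b(g) = -8 + (35 - g) = 27 - g)
y = 7*I*sqrt(30) (y = sqrt(-1470) = 7*I*sqrt(30) ≈ 38.341*I)
V = 2279 + 7*I*sqrt(30) (V = ((-29 + 28)**2 + 2278) + 7*I*sqrt(30) = ((-1)**2 + 2278) + 7*I*sqrt(30) = (1 + 2278) + 7*I*sqrt(30) = 2279 + 7*I*sqrt(30) ≈ 2279.0 + 38.341*I)
(C + V) + b(180) = (-14893 + (2279 + 7*I*sqrt(30))) + (27 - 1*180) = (-12614 + 7*I*sqrt(30)) + (27 - 180) = (-12614 + 7*I*sqrt(30)) - 153 = -12767 + 7*I*sqrt(30)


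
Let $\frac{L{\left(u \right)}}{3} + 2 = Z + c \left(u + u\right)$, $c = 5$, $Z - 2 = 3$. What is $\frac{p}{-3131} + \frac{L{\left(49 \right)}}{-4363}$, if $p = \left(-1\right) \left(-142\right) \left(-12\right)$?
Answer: $\frac{2803803}{13660553} \approx 0.20525$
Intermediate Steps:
$Z = 5$ ($Z = 2 + 3 = 5$)
$L{\left(u \right)} = 9 + 30 u$ ($L{\left(u \right)} = -6 + 3 \left(5 + 5 \left(u + u\right)\right) = -6 + 3 \left(5 + 5 \cdot 2 u\right) = -6 + 3 \left(5 + 10 u\right) = -6 + \left(15 + 30 u\right) = 9 + 30 u$)
$p = -1704$ ($p = 142 \left(-12\right) = -1704$)
$\frac{p}{-3131} + \frac{L{\left(49 \right)}}{-4363} = - \frac{1704}{-3131} + \frac{9 + 30 \cdot 49}{-4363} = \left(-1704\right) \left(- \frac{1}{3131}\right) + \left(9 + 1470\right) \left(- \frac{1}{4363}\right) = \frac{1704}{3131} + 1479 \left(- \frac{1}{4363}\right) = \frac{1704}{3131} - \frac{1479}{4363} = \frac{2803803}{13660553}$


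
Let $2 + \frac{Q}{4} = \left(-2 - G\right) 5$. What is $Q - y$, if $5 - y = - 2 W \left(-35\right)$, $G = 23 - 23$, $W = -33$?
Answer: $-2363$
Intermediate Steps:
$G = 0$
$y = 2315$ ($y = 5 - \left(-2\right) \left(-33\right) \left(-35\right) = 5 - 66 \left(-35\right) = 5 - -2310 = 5 + 2310 = 2315$)
$Q = -48$ ($Q = -8 + 4 \left(-2 - 0\right) 5 = -8 + 4 \left(-2 + 0\right) 5 = -8 + 4 \left(\left(-2\right) 5\right) = -8 + 4 \left(-10\right) = -8 - 40 = -48$)
$Q - y = -48 - 2315 = -2363$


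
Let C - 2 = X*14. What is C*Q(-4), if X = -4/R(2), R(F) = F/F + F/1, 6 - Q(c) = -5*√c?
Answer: -100 - 500*I/3 ≈ -100.0 - 166.67*I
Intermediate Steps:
Q(c) = 6 + 5*√c (Q(c) = 6 - (-5)*√c = 6 + 5*√c)
R(F) = 1 + F (R(F) = 1 + F*1 = 1 + F)
X = -4/3 (X = -4/(1 + 2) = -4/3 ≈ -1.3333)
C = -50/3 (C = 2 - 4/3*14 = 2 - 56/3 = -50/3 ≈ -16.667)
C*Q(-4) = -50*(6 + 5*√(-4))/3 = -50*(6 + 5*(2*I))/3 = -50*(6 + 10*I)/3 = -100 - 500*I/3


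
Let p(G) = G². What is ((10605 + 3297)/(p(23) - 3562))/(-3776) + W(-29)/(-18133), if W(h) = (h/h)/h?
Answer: 1220319437/1003739014176 ≈ 0.0012158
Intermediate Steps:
W(h) = 1/h
((10605 + 3297)/(p(23) - 3562))/(-3776) + W(-29)/(-18133) = ((10605 + 3297)/(23² - 3562))/(-3776) + 1/(-29*(-18133)) = (13902/(529 - 3562))*(-1/3776) - 1/29*(-1/18133) = (13902/(-3033))*(-1/3776) + 1/525857 = (13902*(-1/3033))*(-1/3776) + 1/525857 = -4634/1011*(-1/3776) + 1/525857 = 2317/1908768 + 1/525857 = 1220319437/1003739014176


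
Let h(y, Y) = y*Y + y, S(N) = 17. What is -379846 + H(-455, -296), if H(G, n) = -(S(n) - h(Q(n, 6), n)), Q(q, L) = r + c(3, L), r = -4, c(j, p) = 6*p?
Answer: -389303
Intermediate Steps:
Q(q, L) = -4 + 6*L
h(y, Y) = y + Y*y (h(y, Y) = Y*y + y = y + Y*y)
H(G, n) = 15 + 32*n (H(G, n) = -(17 - (-4 + 6*6)*(1 + n)) = -(17 - (-4 + 36)*(1 + n)) = -(17 - 32*(1 + n)) = -(17 - (32 + 32*n)) = -(17 + (-32 - 32*n)) = -(-15 - 32*n) = 15 + 32*n)
-379846 + H(-455, -296) = -379846 + (15 + 32*(-296)) = -379846 + (15 - 9472) = -379846 - 9457 = -389303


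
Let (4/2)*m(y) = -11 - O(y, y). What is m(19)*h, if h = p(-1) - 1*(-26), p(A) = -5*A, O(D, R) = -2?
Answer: -279/2 ≈ -139.50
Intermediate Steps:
m(y) = -9/2 (m(y) = (-11 - 1*(-2))/2 = (-11 + 2)/2 = (1/2)*(-9) = -9/2)
h = 31 (h = -5*(-1) - 1*(-26) = 5 + 26 = 31)
m(19)*h = -9/2*31 = -279/2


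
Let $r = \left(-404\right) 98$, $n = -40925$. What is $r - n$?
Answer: $1333$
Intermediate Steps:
$r = -39592$
$r - n = -39592 - -40925 = -39592 + 40925 = 1333$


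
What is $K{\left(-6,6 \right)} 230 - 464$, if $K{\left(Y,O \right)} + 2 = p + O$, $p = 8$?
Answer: $2296$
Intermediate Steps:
$K{\left(Y,O \right)} = 6 + O$ ($K{\left(Y,O \right)} = -2 + \left(8 + O\right) = 6 + O$)
$K{\left(-6,6 \right)} 230 - 464 = \left(6 + 6\right) 230 - 464 = 12 \cdot 230 - 464 = 2760 - 464 = 2296$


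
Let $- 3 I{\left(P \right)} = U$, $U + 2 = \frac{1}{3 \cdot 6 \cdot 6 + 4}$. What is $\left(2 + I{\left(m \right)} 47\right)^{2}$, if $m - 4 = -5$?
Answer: $\frac{124389409}{112896} \approx 1101.8$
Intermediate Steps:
$m = -1$ ($m = 4 - 5 = -1$)
$U = - \frac{223}{112}$ ($U = -2 + \frac{1}{3 \cdot 6 \cdot 6 + 4} = -2 + \frac{1}{18 \cdot 6 + 4} = -2 + \frac{1}{108 + 4} = -2 + \frac{1}{112} = - \frac{223}{112} \approx -1.9911$)
$I{\left(P \right)} = \frac{223}{336}$ ($I{\left(P \right)} = \left(- \frac{1}{3}\right) \left(- \frac{223}{112}\right) = \frac{223}{336}$)
$\left(2 + I{\left(m \right)} 47\right)^{2} = \left(2 + \frac{223}{336} \cdot 47\right)^{2} = \left(2 + \frac{10481}{336}\right)^{2} = \left(\frac{11153}{336}\right)^{2} = \frac{124389409}{112896}$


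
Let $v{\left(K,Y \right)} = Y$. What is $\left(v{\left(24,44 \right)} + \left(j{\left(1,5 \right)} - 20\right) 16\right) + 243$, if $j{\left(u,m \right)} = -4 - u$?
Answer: $-113$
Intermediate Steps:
$\left(v{\left(24,44 \right)} + \left(j{\left(1,5 \right)} - 20\right) 16\right) + 243 = \left(44 + \left(\left(-4 - 1\right) - 20\right) 16\right) + 243 = \left(44 + \left(-5 - 20\right) 16\right) + 243 = \left(44 - 400\right) + 243 = -356 + 243 = -113$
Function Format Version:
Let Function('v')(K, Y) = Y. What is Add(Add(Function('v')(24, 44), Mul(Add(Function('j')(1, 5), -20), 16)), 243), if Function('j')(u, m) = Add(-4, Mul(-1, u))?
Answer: -113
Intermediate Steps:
Add(Add(Function('v')(24, 44), Mul(Add(Function('j')(1, 5), -20), 16)), 243) = Add(Add(44, Mul(Add(Add(-4, Mul(-1, 1)), -20), 16)), 243) = Add(Add(44, Mul(Add(Add(-4, -1), -20), 16)), 243) = Add(Add(44, Mul(Add(-5, -20), 16)), 243) = Add(Add(44, Mul(-25, 16)), 243) = Add(Add(44, -400), 243) = Add(-356, 243) = -113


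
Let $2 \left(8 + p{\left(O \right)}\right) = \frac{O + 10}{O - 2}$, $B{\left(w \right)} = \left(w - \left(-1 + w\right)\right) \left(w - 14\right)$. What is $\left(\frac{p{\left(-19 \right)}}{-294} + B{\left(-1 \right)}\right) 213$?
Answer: $- \frac{4375801}{1372} \approx -3189.4$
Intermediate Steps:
$B{\left(w \right)} = -14 + w$ ($B{\left(w \right)} = 1 \left(-14 + w\right) = -14 + w$)
$p{\left(O \right)} = -8 + \frac{10 + O}{2 \left(-2 + O\right)}$ ($p{\left(O \right)} = -8 + \frac{\left(O + 10\right) \frac{1}{O - 2}}{2} = -8 + \frac{\left(10 + O\right) \frac{1}{-2 + O}}{2} = -8 + \frac{\frac{1}{-2 + O} \left(10 + O\right)}{2} = -8 + \frac{10 + O}{2 \left(-2 + O\right)}$)
$\left(\frac{p{\left(-19 \right)}}{-294} + B{\left(-1 \right)}\right) 213 = \left(\frac{\frac{3}{2} \frac{1}{-2 - 19} \left(14 - -95\right)}{-294} - 15\right) 213 = \left(\frac{3 \left(14 + 95\right)}{2 \left(-21\right)} \left(- \frac{1}{294}\right) - 15\right) 213 = \left(\frac{3}{2} \left(- \frac{1}{21}\right) 109 \left(- \frac{1}{294}\right) - 15\right) 213 = \left(\left(- \frac{109}{14}\right) \left(- \frac{1}{294}\right) - 15\right) 213 = \left(\frac{109}{4116} - 15\right) 213 = \left(- \frac{61631}{4116}\right) 213 = - \frac{4375801}{1372}$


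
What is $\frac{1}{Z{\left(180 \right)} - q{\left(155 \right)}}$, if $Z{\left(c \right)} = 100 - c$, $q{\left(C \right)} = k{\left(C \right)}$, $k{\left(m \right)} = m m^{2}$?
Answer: $- \frac{1}{3723955} \approx -2.6853 \cdot 10^{-7}$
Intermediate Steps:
$k{\left(m \right)} = m^{3}$
$q{\left(C \right)} = C^{3}$
$\frac{1}{Z{\left(180 \right)} - q{\left(155 \right)}} = \frac{1}{\left(100 - 180\right) - 155^{3}} = \frac{1}{\left(100 - 180\right) - 3723875} = \frac{1}{-80 - 3723875} = \frac{1}{-3723955} = - \frac{1}{3723955}$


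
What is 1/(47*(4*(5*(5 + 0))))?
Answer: 1/4700 ≈ 0.00021277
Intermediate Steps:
1/(47*(4*(5*(5 + 0)))) = 1/(47*(4*(5*5))) = 1/(47*(4*25)) = 1/(47*100) = 1/4700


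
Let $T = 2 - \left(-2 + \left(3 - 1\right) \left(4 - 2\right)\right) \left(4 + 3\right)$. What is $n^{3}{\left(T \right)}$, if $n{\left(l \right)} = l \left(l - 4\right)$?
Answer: $7077888$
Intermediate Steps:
$T = -12$ ($T = 2 - \left(-2 + 2 \cdot 2\right) 7 = 2 - \left(-2 + 4\right) 7 = 2 - 2 \cdot 7 = 2 - 14 = -12$)
$n{\left(l \right)} = l \left(-4 + l\right)$
$n^{3}{\left(T \right)} = \left(- 12 \left(-4 - 12\right)\right)^{3} = \left(\left(-12\right) \left(-16\right)\right)^{3} = 192^{3} = 7077888$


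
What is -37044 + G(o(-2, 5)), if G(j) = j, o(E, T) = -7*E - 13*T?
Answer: -37095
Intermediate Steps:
o(E, T) = -13*T - 7*E
-37044 + G(o(-2, 5)) = -37044 + (-13*5 - 7*(-2)) = -37044 + (-65 + 14) = -37044 - 51 = -37095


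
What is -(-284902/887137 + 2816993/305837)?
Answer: -2411925146067/271319318669 ≈ -8.8896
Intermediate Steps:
-(-284902/887137 + 2816993/305837) = -1*2411925146067/271319318669 = -2411925146067/271319318669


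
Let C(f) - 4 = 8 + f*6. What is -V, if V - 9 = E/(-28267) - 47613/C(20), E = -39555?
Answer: 435691405/1243748 ≈ 350.31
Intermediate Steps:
C(f) = 12 + 6*f (C(f) = 4 + (8 + f*6) = 4 + (8 + 6*f) = 12 + 6*f)
V = -435691405/1243748 (V = 9 + (-39555/(-28267) - 47613/(12 + 6*20)) = 9 + (-39555*(-1/28267) - 47613/(12 + 120)) = 9 + (39555/28267 - 47613/132) = 9 + (39555/28267 - 47613*1/132) = 9 + (39555/28267 - 15871/44) = 9 - 446885137/1243748 = -435691405/1243748 ≈ -350.31)
-V = -1*(-435691405/1243748) = 435691405/1243748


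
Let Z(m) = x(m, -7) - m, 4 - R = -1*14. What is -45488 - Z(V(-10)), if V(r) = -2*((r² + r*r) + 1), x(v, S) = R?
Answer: -45908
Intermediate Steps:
R = 18 (R = 4 - (-1)*14 = 4 - 1*(-14) = 4 + 14 = 18)
x(v, S) = 18
V(r) = -2 - 4*r² (V(r) = -2*((r² + r²) + 1) = -2*(2*r² + 1) = -2*(1 + 2*r²) = -2 - 4*r²)
Z(m) = 18 - m
-45488 - Z(V(-10)) = -45488 - (18 - (-2 - 4*(-10)²)) = -45488 - (18 - (-2 - 4*100)) = -45488 - (18 - (-2 - 400)) = -45488 - (18 - 1*(-402)) = -45488 - (18 + 402) = -45488 - 1*420 = -45488 - 420 = -45908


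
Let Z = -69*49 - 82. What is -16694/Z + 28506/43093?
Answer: 818110820/149231059 ≈ 5.4822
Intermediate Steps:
Z = -3463 (Z = -3381 - 82 = -3463)
-16694/Z + 28506/43093 = -16694/(-3463) + 28506/43093 = -16694*(-1/3463) + 28506*(1/43093) = 16694/3463 + 28506/43093 = 818110820/149231059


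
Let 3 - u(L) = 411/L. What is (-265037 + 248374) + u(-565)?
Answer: -9412489/565 ≈ -16659.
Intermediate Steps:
u(L) = 3 - 411/L
(-265037 + 248374) + u(-565) = (-265037 + 248374) + (3 - 411/(-565)) = -16663 + (3 - 411*(-1/565)) = -16663 + (3 + 411/565) = -16663 + 2106/565 = -9412489/565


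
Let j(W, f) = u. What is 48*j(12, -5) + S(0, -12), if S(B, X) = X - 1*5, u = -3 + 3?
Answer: -17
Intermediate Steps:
u = 0
j(W, f) = 0
S(B, X) = -5 + X (S(B, X) = X - 5 = -5 + X)
48*j(12, -5) + S(0, -12) = 48*0 + (-5 - 12) = 0 - 17 = -17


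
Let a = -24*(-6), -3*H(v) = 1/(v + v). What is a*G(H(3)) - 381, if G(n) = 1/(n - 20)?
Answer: -140133/361 ≈ -388.18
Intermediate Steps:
H(v) = -1/(6*v) (H(v) = -1/(3*(v + v)) = -1/(2*v)/3 = -1/(6*v))
a = 144
G(n) = 1/(-20 + n)
a*G(H(3)) - 381 = 144/(-20 - ⅙/3) - 381 = 144/(-20 - ⅙*⅓) - 381 = 144/(-20 - 1/18) - 381 = 144/(-361/18) - 381 = 144*(-18/361) - 381 = -2592/361 - 381 = -140133/361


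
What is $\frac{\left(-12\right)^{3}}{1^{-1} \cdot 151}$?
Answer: $- \frac{1728}{151} \approx -11.444$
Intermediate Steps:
$\frac{\left(-12\right)^{3}}{1^{-1} \cdot 151} = - \frac{1728}{1 \cdot 151} = - \frac{1728}{151}$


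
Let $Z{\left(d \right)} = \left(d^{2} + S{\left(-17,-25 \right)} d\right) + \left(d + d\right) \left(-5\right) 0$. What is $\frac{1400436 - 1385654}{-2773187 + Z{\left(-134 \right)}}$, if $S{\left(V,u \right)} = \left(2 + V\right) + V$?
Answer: $- \frac{14782}{2750943} \approx -0.0053734$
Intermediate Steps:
$S{\left(V,u \right)} = 2 + 2 V$
$Z{\left(d \right)} = d^{2} - 32 d$ ($Z{\left(d \right)} = \left(d^{2} + \left(2 + 2 \left(-17\right)\right) d\right) + \left(d + d\right) \left(-5\right) 0 = \left(d^{2} + \left(2 - 34\right) d\right) + 2 d \left(-5\right) 0 = \left(d^{2} - 32 d\right) + - 10 d 0 = \left(d^{2} - 32 d\right) + 0 = d^{2} - 32 d$)
$\frac{1400436 - 1385654}{-2773187 + Z{\left(-134 \right)}} = \frac{1400436 - 1385654}{-2773187 - 134 \left(-32 - 134\right)} = \frac{14782}{-2773187 - -22244} = \frac{14782}{-2773187 + 22244} = \frac{14782}{-2750943} = 14782 \left(- \frac{1}{2750943}\right) = - \frac{14782}{2750943}$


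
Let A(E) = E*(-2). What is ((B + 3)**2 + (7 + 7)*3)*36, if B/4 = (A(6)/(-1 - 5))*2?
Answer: 14508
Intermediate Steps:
A(E) = -2*E
B = 16 (B = 4*(((-2*6)/(-1 - 5))*2) = 4*((-12/(-6))*2) = 4*(-1/6*(-12)*2) = 4*(2*2) = 4*4 = 16)
((B + 3)**2 + (7 + 7)*3)*36 = ((16 + 3)**2 + (7 + 7)*3)*36 = (19**2 + 14*3)*36 = (361 + 42)*36 = 403*36 = 14508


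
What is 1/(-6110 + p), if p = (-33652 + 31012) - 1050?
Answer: -1/9800 ≈ -0.00010204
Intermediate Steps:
p = -3690 (p = -2640 - 1050 = -3690)
1/(-6110 + p) = 1/(-6110 - 3690) = 1/(-9800) = -1/9800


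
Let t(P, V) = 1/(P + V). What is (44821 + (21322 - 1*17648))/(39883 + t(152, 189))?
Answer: 5512265/4533368 ≈ 1.2159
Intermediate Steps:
(44821 + (21322 - 1*17648))/(39883 + t(152, 189)) = (44821 + (21322 - 1*17648))/(39883 + 1/(152 + 189)) = (44821 + (21322 - 17648))/(39883 + 1/341) = (44821 + 3674)/(39883 + 1/341) = 48495/(13600104/341) = 48495*(341/13600104) = 5512265/4533368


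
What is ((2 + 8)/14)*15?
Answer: 75/7 ≈ 10.714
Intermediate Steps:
((2 + 8)/14)*15 = (10*(1/14))*15 = (5/7)*15 = 75/7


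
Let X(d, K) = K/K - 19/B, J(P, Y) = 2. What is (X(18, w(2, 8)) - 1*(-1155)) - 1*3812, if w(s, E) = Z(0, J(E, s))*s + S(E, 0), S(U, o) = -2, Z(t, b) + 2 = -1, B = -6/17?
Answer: -15613/6 ≈ -2602.2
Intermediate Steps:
B = -6/17 (B = -6*1/17 = -6/17 ≈ -0.35294)
Z(t, b) = -3 (Z(t, b) = -2 - 1 = -3)
w(s, E) = -2 - 3*s (w(s, E) = -3*s - 2 = -2 - 3*s)
X(d, K) = 329/6 (X(d, K) = K/K - 19/(-6/17) = 1 - 19*(-17/6) = 1 + 323/6 = 329/6)
(X(18, w(2, 8)) - 1*(-1155)) - 1*3812 = (329/6 - 1*(-1155)) - 1*3812 = (329/6 + 1155) - 3812 = 7259/6 - 3812 = -15613/6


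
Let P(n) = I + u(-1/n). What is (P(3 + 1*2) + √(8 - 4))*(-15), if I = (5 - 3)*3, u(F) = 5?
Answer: -195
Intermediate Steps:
I = 6 (I = 2*3 = 6)
P(n) = 11 (P(n) = 6 + 5 = 11)
(P(3 + 1*2) + √(8 - 4))*(-15) = (11 + √(8 - 4))*(-15) = (11 + √4)*(-15) = (11 + 2)*(-15) = 13*(-15) = -195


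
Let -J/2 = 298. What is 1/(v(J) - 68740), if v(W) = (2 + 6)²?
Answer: -1/68676 ≈ -1.4561e-5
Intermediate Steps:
J = -596 (J = -2*298 = -596)
v(W) = 64 (v(W) = 8² = 64)
1/(v(J) - 68740) = 1/(64 - 68740) = 1/(-68676) = -1/68676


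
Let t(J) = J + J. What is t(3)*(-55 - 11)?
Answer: -396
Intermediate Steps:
t(J) = 2*J
t(3)*(-55 - 11) = (2*3)*(-55 - 11) = 6*(-66) = -396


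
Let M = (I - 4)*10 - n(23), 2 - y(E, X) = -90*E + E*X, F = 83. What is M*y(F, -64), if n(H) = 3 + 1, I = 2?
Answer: -306816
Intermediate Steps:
n(H) = 4
y(E, X) = 2 + 90*E - E*X (y(E, X) = 2 - (-90*E + E*X) = 2 + (90*E - E*X) = 2 + 90*E - E*X)
M = -24 (M = (2 - 4)*10 - 1*4 = -2*10 - 4 = -20 - 4 = -24)
M*y(F, -64) = -24*(2 + 90*83 - 1*83*(-64)) = -24*(2 + 7470 + 5312) = -24*12784 = -306816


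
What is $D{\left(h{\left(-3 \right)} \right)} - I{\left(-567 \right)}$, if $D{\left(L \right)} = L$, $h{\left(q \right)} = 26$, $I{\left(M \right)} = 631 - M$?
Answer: $-1172$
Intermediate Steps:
$D{\left(h{\left(-3 \right)} \right)} - I{\left(-567 \right)} = 26 - \left(631 - -567\right) = 26 - \left(631 + 567\right) = 26 - 1198 = -1172$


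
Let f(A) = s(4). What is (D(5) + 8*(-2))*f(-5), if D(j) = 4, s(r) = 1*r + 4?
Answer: -96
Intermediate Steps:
s(r) = 4 + r (s(r) = r + 4 = 4 + r)
f(A) = 8 (f(A) = 4 + 4 = 8)
(D(5) + 8*(-2))*f(-5) = (4 + 8*(-2))*8 = (4 - 16)*8 = -12*8 = -96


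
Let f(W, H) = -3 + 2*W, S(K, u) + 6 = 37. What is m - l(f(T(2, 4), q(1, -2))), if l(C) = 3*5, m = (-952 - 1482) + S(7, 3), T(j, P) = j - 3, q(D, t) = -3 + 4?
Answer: -2418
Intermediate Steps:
S(K, u) = 31 (S(K, u) = -6 + 37 = 31)
q(D, t) = 1
T(j, P) = -3 + j
m = -2403 (m = (-952 - 1482) + 31 = -2434 + 31 = -2403)
l(C) = 15
m - l(f(T(2, 4), q(1, -2))) = -2403 - 1*15 = -2403 - 15 = -2418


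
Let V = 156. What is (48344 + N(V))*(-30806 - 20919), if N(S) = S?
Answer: -2508662500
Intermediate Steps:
(48344 + N(V))*(-30806 - 20919) = (48344 + 156)*(-30806 - 20919) = 48500*(-51725) = -2508662500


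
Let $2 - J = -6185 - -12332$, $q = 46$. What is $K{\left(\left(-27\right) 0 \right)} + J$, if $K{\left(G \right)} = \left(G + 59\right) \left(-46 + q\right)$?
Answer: $-6145$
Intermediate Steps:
$K{\left(G \right)} = 0$ ($K{\left(G \right)} = \left(G + 59\right) \left(-46 + 46\right) = \left(59 + G\right) 0 = 0$)
$J = -6145$ ($J = 2 - \left(-6185 - -12332\right) = 2 - \left(-6185 + 12332\right) = 2 - 6147 = -6145$)
$K{\left(\left(-27\right) 0 \right)} + J = 0 - 6145 = -6145$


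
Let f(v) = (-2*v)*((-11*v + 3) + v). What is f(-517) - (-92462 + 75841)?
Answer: 5365503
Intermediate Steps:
f(v) = -2*v*(3 - 10*v) (f(v) = (-2*v)*((3 - 11*v) + v) = (-2*v)*(3 - 10*v) = -2*v*(3 - 10*v))
f(-517) - (-92462 + 75841) = 2*(-517)*(-3 + 10*(-517)) - (-92462 + 75841) = 2*(-517)*(-3 - 5170) - 1*(-16621) = 2*(-517)*(-5173) + 16621 = 5348882 + 16621 = 5365503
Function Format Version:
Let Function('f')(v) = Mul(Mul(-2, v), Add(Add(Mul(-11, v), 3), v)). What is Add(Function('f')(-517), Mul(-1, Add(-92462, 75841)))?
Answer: 5365503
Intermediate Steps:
Function('f')(v) = Mul(-2, v, Add(3, Mul(-10, v))) (Function('f')(v) = Mul(Mul(-2, v), Add(Add(3, Mul(-11, v)), v)) = Mul(Mul(-2, v), Add(3, Mul(-10, v))) = Mul(-2, v, Add(3, Mul(-10, v))))
Add(Function('f')(-517), Mul(-1, Add(-92462, 75841))) = Add(Mul(2, -517, Add(-3, Mul(10, -517))), Mul(-1, Add(-92462, 75841))) = Add(Mul(2, -517, Add(-3, -5170)), Mul(-1, -16621)) = Add(Mul(2, -517, -5173), 16621) = Add(5348882, 16621) = 5365503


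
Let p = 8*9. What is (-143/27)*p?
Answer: -1144/3 ≈ -381.33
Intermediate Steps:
p = 72
(-143/27)*p = -143/27*72 = -1144/3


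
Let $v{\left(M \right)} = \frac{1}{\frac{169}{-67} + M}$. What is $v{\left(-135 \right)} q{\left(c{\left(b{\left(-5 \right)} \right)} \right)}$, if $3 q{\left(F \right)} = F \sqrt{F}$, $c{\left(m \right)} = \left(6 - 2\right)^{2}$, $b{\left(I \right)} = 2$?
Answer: $- \frac{2144}{13821} \approx -0.15513$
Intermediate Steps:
$v{\left(M \right)} = \frac{1}{- \frac{169}{67} + M}$ ($v{\left(M \right)} = \frac{1}{169 \left(- \frac{1}{67}\right) + M} = \frac{1}{- \frac{169}{67} + M}$)
$c{\left(m \right)} = 16$ ($c{\left(m \right)} = 4^{2} = 16$)
$q{\left(F \right)} = \frac{F^{\frac{3}{2}}}{3}$ ($q{\left(F \right)} = \frac{F \sqrt{F}}{3} = \frac{F^{\frac{3}{2}}}{3}$)
$v{\left(-135 \right)} q{\left(c{\left(b{\left(-5 \right)} \right)} \right)} = \frac{67}{-169 + 67 \left(-135\right)} \frac{16^{\frac{3}{2}}}{3} = \frac{67}{-169 - 9045} \cdot \frac{1}{3} \cdot 64 = \frac{67}{-9214} \cdot \frac{64}{3} = 67 \left(- \frac{1}{9214}\right) \frac{64}{3} = \left(- \frac{67}{9214}\right) \frac{64}{3} = - \frac{2144}{13821}$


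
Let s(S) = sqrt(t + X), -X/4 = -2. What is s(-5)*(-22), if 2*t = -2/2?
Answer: -11*sqrt(30) ≈ -60.250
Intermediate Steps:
X = 8 (X = -4*(-2) = 8)
t = -1/2 (t = (-2/2)/2 = (-2*1/2)/2 = (1/2)*(-1) = -1/2 ≈ -0.50000)
s(S) = sqrt(30)/2 (s(S) = sqrt(-1/2 + 8) = sqrt(15/2) = sqrt(30)/2)
s(-5)*(-22) = (sqrt(30)/2)*(-22) = -11*sqrt(30)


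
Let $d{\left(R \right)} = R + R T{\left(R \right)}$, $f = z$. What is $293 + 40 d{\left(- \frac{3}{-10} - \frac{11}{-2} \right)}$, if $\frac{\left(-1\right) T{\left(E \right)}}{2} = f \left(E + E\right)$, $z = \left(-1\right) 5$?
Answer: $27437$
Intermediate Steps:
$z = -5$
$f = -5$
$T{\left(E \right)} = 20 E$ ($T{\left(E \right)} = - 2 \left(- 5 \left(E + E\right)\right) = - 2 \left(- 5 \cdot 2 E\right) = - 2 \left(- 10 E\right) = 20 E$)
$d{\left(R \right)} = R + 20 R^{2}$ ($d{\left(R \right)} = R + R 20 R = R + 20 R^{2}$)
$293 + 40 d{\left(- \frac{3}{-10} - \frac{11}{-2} \right)} = 293 + 40 \left(- \frac{3}{-10} - \frac{11}{-2}\right) \left(1 + 20 \left(- \frac{3}{-10} - \frac{11}{-2}\right)\right) = 293 + 40 \left(\left(-3\right) \left(- \frac{1}{10}\right) - - \frac{11}{2}\right) \left(1 + 20 \left(\left(-3\right) \left(- \frac{1}{10}\right) - - \frac{11}{2}\right)\right) = 293 + 40 \left(\frac{3}{10} + \frac{11}{2}\right) \left(1 + 20 \left(\frac{3}{10} + \frac{11}{2}\right)\right) = 293 + 40 \frac{29 \left(1 + 20 \cdot \frac{29}{5}\right)}{5} = 293 + 40 \frac{29 \left(1 + 116\right)}{5} = 293 + 40 \cdot \frac{29}{5} \cdot 117 = 293 + 40 \cdot \frac{3393}{5} = 293 + 27144 = 27437$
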